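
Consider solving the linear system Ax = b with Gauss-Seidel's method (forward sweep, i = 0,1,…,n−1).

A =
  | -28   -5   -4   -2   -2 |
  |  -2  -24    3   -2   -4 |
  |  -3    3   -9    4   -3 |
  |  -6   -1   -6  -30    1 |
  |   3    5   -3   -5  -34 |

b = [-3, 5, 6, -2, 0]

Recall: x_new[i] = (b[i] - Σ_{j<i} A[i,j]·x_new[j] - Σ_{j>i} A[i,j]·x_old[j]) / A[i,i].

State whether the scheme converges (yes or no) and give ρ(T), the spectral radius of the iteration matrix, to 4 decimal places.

yes, ρ = 0.1997

Write A = D+L+U with D = diag(-28, -24, -9, -30, -34).
GS T = -(D+L)⁻¹U: row 0 first, T[0,3] = -(-2)/(-28) = -0.0714; later rows by forward substitution.
  T[0,:] = [+0.0000 -0.1786 -0.1429 -0.0714 -0.0714]
  T[1,:] = [+0.0000 +0.0149 +0.1369 -0.0774 -0.1607]
  T[2,:] = [+0.0000 +0.0645 +0.0933 +0.4425 -0.3631]
  T[3,:] = [+0.0000 +0.0223 +0.0054 -0.0716 +0.1256]
  T[4,:] = [+0.0000 -0.0225 -0.0015 -0.0462 -0.0164]
|eigenvalues of T|: 0.1997, 0.1493, 0.1493, 0.0066, 0.0000.
ρ(T) = max|λ| = 0.1997; 0.1997 < 1: convergent.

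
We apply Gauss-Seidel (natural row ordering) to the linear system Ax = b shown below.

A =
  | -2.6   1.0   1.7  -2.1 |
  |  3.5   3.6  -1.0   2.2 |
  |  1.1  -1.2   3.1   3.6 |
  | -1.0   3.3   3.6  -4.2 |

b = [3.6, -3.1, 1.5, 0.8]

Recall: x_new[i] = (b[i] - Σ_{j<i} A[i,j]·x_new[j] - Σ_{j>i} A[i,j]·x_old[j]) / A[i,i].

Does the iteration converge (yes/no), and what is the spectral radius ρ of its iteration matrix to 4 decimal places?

no, ρ = 1.2427

Let D = diag(-2.6, 3.6, 3.1, -4.2); L, U the strict triangles.
Gauss-Seidel: T = -(D+L)⁻¹U, row 0 first, T[0,2] = -(1.7)/(-2.6) = +0.6538; later rows by forward substitution.
  T[0,:] = [+0.0000, +0.3846, +0.6538, -0.8077]
  T[1,:] = [+0.0000, -0.3739, -0.3579, +0.1741]
  T[2,:] = [+0.0000, -0.2812, -0.3706, -0.8073]
  T[3,:] = [+0.0000, -0.6264, -0.7545, -0.3628]
|eigenvalues of T|: 1.2427, 0.2361, 0.1007, 0.0000.
ρ = 1.2427; 1.2427 > 1 ⇒ diverges.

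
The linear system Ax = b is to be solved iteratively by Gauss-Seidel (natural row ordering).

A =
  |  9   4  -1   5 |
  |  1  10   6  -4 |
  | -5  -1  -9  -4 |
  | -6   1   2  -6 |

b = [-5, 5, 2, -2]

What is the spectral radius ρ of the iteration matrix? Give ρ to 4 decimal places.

0.8883

Diagonal D = diag(9, 10, -9, -6); L, U strict lower/upper.
GS T = -(D+L)⁻¹U: row 0 first, T[0,2] = -(-1)/(9) = +0.1111; later rows by forward substitution.
  T[0,:] = [+0.0000  -0.4444  +0.1111  -0.5556]
  T[1,:] = [+0.0000  +0.0444  -0.6111  +0.4556]
  T[2,:] = [+0.0000  +0.2420  +0.0062  -0.1864]
  T[3,:] = [+0.0000  +0.5325  -0.2109  +0.5693]
|λ(T)| sorted: 0.8883, 0.3653, 0.3653, 0.0000.
spectral radius ρ = 0.8883; 0.8883 < 1, so it converges for any x₀.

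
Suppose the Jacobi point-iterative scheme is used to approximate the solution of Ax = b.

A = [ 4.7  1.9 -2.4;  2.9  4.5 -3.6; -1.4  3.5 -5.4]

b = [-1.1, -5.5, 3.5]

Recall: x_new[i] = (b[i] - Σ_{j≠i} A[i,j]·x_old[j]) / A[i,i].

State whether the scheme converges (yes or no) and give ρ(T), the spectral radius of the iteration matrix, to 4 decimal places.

yes, ρ = 0.8900

A = D + L + U where D = diag(4.7, 4.5, -5.4).
T_J = -D⁻¹(L+U): T[0,1] = -(1.9)/(4.7) = -0.4043; T[0,0] = 0.
  T[0,:] = [+0.0000, -0.4043, +0.5106]
  T[1,:] = [-0.6444, +0.0000, +0.8000]
  T[2,:] = [-0.2593, +0.6481, +0.0000]
moduli |λ_i(T)| = 0.8900, 0.6743, 0.2157.
ρ = 0.8900; 0.8900 < 1 ⇒ converges.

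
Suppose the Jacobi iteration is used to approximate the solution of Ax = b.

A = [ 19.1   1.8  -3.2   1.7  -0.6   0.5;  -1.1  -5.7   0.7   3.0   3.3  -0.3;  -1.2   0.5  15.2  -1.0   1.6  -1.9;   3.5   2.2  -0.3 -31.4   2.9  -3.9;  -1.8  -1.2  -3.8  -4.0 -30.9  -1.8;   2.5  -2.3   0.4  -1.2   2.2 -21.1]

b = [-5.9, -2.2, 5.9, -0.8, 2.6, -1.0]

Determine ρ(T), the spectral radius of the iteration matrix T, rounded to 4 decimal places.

Let D = diag(19.1, -5.7, 15.2, -31.4, -30.9, -21.1); L, U the strict triangles.
Jacobi: T = -D⁻¹(L+U), T[1,0] = -(-1.1)/(-5.7) = -0.1930; T[1,1] = 0.
  T[0,:] = [+0.0000 -0.0942 +0.1675 -0.0890 +0.0314 -0.0262]
  T[1,:] = [-0.1930 +0.0000 +0.1228 +0.5263 +0.5789 -0.0526]
  T[2,:] = [+0.0789 -0.0329 +0.0000 +0.0658 -0.1053 +0.1250]
  T[3,:] = [+0.1115 +0.0701 -0.0096 +0.0000 +0.0924 -0.1242]
  T[4,:] = [-0.0583 -0.0388 -0.1230 -0.1294 +0.0000 -0.0583]
  T[5,:] = [+0.1185 -0.1090 +0.0190 -0.0569 +0.1043 +0.0000]
|eigenvalues of T|: 0.3201, 0.2122, 0.2122, 0.1730, 0.1730, 0.0677.
ρ = 0.3201; 0.3201 < 1 ⇒ converges.

0.3201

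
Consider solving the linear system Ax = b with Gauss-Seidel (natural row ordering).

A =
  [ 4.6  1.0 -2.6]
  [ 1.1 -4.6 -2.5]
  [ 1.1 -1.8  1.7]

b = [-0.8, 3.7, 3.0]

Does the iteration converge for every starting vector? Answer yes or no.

Let D = diag(4.6, -4.6, 1.7); L, U the strict triangles.
Gauss-Seidel: T = -(D+L)⁻¹U, row 0 first, T[0,1] = -(1)/(4.6) = -0.2174; later rows by forward substitution.
  T[0,:] = [+0.0000  -0.2174  +0.5652]
  T[1,:] = [+0.0000  -0.0520  -0.4083]
  T[2,:] = [+0.0000  +0.0856  -0.7981]
|roots of det(T-λI)|: 0.7478, 0.1022, 0.0000.
spectral radius ρ = 0.7478; 0.7478 < 1, so it converges for any x₀.

yes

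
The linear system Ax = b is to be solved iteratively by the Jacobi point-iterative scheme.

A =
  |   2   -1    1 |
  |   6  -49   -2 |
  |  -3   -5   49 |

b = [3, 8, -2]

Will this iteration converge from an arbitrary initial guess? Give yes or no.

Write A = D+L+U with D = diag(2, -49, 49).
T_J = -D⁻¹(L+U): T[2,0] = -(-3)/(49) = +0.0612; T[2,2] = 0.
  T[0,:] = [+0.0000  +0.5000  -0.5000]
  T[1,:] = [+0.1224  +0.0000  -0.0408]
  T[2,:] = [+0.0612  +0.1020  +0.0000]
eigenvalue magnitudes: 0.2401, 0.1767, 0.1767.
ρ = 0.2401; 0.2401 < 1 ⇒ converges.

yes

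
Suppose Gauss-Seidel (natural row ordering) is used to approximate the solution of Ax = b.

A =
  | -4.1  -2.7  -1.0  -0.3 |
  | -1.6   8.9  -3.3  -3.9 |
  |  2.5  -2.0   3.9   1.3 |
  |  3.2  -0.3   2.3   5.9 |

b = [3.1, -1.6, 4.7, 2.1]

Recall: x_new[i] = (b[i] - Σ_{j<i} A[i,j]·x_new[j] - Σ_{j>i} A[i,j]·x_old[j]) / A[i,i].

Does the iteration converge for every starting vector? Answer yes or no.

Write A = D+L+U with D = diag(-4.1, 8.9, 3.9, 5.9).
Gauss-Seidel: T = -(D+L)⁻¹U, row 0 first, T[0,3] = -(-0.3)/(-4.1) = -0.0732; later rows by forward substitution.
  T[0,:] = [+0.0000 -0.6585 -0.2439 -0.0732]
  T[1,:] = [+0.0000 -0.1184 +0.3269 +0.4250]
  T[2,:] = [+0.0000 +0.3614 +0.3240 -0.0685]
  T[3,:] = [+0.0000 +0.2103 +0.0226 +0.0880]
|eigenvalues of T|: 0.5574, 0.4427, 0.1789, 0.0000.
ρ(T) = max|λ| = 0.5574; 0.5574 < 1 ⇒ converges.

yes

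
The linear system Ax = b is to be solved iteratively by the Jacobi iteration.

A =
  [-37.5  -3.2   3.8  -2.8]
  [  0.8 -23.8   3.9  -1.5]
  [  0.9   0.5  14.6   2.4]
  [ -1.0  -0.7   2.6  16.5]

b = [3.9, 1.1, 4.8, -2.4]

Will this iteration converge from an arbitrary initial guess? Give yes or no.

yes

A = D + L + U where D = diag(-37.5, -23.8, 14.6, 16.5).
Jacobi: T = -D⁻¹(L+U), T[0,2] = -(3.8)/(-37.5) = +0.1013; T[0,0] = 0.
  T[0,:] = [+0.0000  -0.0853  +0.1013  -0.0747]
  T[1,:] = [+0.0336  +0.0000  +0.1639  -0.0630]
  T[2,:] = [-0.0616  -0.0342  +0.0000  -0.1644]
  T[3,:] = [+0.0606  +0.0424  -0.1576  +0.0000]
|eigenvalues of T|: 0.1629, 0.1264, 0.1264, 0.0890.
ρ = 0.1629; 0.1629 < 1: convergent.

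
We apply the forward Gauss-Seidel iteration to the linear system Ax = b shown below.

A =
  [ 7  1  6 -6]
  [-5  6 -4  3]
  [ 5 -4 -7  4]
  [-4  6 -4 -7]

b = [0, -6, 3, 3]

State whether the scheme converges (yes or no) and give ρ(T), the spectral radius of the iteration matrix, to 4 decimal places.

no, ρ = 1.6774

Split A = D + L + U, D = diag(7, 6, -7, -7).
GS T = -(D+L)⁻¹U: row 0 first, T[0,1] = -(1)/(7) = -0.1429; later rows by forward substitution.
  T[0,:] = [+0.0000, -0.1429, -0.8571, +0.8571]
  T[1,:] = [+0.0000, -0.1190, -0.0476, +0.2143]
  T[2,:] = [+0.0000, -0.0340, -0.5850, +1.0612]
  T[3,:] = [+0.0000, -0.0010, +0.7833, -0.9125]
eigenvalue magnitudes: 1.6774, 0.1699, 0.1091, 0.0000.
ρ = 1.6774; 1.6774 > 1: divergent.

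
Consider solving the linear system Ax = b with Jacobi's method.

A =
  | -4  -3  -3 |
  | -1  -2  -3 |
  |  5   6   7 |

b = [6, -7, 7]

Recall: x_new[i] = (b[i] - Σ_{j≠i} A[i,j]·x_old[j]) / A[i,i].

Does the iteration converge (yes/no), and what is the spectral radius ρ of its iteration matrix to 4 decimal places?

Let D = diag(-4, -2, 7); L, U the strict triangles.
T_J = -D⁻¹(L+U): T[2,0] = -(5)/(7) = -0.7143; T[2,2] = 0.
  T[0,:] = [+0.0000  -0.7500  -0.7500]
  T[1,:] = [-0.5000  +0.0000  -1.5000]
  T[2,:] = [-0.7143  -0.8571  +0.0000]
|λ(T)| sorted: 1.6916, 1.0701, 0.6215.
spectral radius ρ = 1.6916; 1.6916 > 1, so it fails to converge.

no, ρ = 1.6916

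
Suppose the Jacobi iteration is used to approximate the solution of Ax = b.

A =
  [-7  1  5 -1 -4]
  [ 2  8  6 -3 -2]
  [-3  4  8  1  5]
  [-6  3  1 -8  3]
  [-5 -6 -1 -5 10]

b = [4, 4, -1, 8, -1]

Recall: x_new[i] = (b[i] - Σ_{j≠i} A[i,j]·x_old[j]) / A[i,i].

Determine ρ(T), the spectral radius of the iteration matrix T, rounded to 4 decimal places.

Split A = D + L + U, D = diag(-7, 8, 8, -8, 10).
Jacobi T = -D⁻¹(L+U): T[3,1] = -(3)/(-8) = +0.3750; T[3,3] = 0.
  T[0,:] = [+0.0000 +0.1429 +0.7143 -0.1429 -0.5714]
  T[1,:] = [-0.2500 +0.0000 -0.7500 +0.3750 +0.2500]
  T[2,:] = [+0.3750 -0.5000 +0.0000 -0.1250 -0.6250]
  T[3,:] = [-0.7500 +0.3750 +0.1250 +0.0000 +0.3750]
  T[4,:] = [+0.5000 +0.6000 +0.1000 +0.5000 +0.0000]
|eigenvalues of T|: 1.2450, 0.9360, 0.6593, 0.6593, 0.0077.
ρ(T) = max|λ| = 1.2450; 1.2450 > 1: divergent.

1.2450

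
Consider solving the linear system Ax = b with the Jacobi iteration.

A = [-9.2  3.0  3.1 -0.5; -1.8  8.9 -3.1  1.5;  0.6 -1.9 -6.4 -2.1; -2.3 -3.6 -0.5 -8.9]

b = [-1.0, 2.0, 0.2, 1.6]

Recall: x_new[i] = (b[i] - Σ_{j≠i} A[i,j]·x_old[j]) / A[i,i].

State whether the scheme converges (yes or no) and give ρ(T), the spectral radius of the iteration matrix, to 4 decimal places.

yes, ρ = 0.5395

Let D = diag(-9.2, 8.9, -6.4, -8.9); L, U the strict triangles.
T_J = -D⁻¹(L+U): T[3,2] = -(-0.5)/(-8.9) = -0.0562; T[3,3] = 0.
  T[0,:] = [+0.0000  +0.3261  +0.3370  -0.0543]
  T[1,:] = [+0.2022  +0.0000  +0.3483  -0.1685]
  T[2,:] = [+0.0938  -0.2969  +0.0000  -0.3281]
  T[3,:] = [-0.2584  -0.4045  -0.0562  +0.0000]
|roots of det(T-λI)|: 0.5395, 0.3607, 0.3607, 0.1885.
spectral radius ρ = 0.5395; 0.5395 < 1, so it converges for any x₀.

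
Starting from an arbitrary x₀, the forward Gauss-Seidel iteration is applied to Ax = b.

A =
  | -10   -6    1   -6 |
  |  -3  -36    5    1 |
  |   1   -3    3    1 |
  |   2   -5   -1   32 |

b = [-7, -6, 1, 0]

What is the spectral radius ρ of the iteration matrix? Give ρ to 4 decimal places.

A = D + L + U where D = diag(-10, -36, 3, 32).
T_GS = -(D+L)⁻¹U: row 0 first, T[0,2] = -(1)/(-10) = +0.1000; later rows by forward substitution.
  T[0,:] = [+0.0000, -0.6000, +0.1000, -0.6000]
  T[1,:] = [+0.0000, +0.0500, +0.1306, +0.0778]
  T[2,:] = [+0.0000, +0.2500, +0.0972, -0.0556]
  T[3,:] = [+0.0000, +0.0531, +0.0172, +0.0479]
|roots of det(T-λI)|: 0.2612, 0.1210, 0.0549, 0.0000.
ρ(T) = max|λ| = 0.2612; 0.2612 < 1, so it converges for any x₀.

0.2612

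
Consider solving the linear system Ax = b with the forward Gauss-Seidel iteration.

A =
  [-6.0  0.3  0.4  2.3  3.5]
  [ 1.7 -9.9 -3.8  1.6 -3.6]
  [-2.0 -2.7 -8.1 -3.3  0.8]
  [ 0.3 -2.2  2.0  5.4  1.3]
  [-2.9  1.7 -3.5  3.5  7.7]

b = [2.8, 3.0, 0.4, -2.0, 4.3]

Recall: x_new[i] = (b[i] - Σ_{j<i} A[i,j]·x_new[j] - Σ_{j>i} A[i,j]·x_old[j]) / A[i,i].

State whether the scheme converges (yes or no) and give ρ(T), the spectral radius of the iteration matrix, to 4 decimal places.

A = D + L + U where D = diag(-6, -9.9, -8.1, 5.4, 7.7).
GS T = -(D+L)⁻¹U: row 0 first, T[0,1] = -(0.3)/(-6) = +0.0500; later rows by forward substitution.
  T[0,:] = [+0.0000, +0.0500, +0.0667, +0.3833, +0.5833]
  T[1,:] = [+0.0000, +0.0086, -0.3724, +0.2274, -0.2635]
  T[2,:] = [+0.0000, -0.0152, +0.1077, -0.5779, +0.0426]
  T[3,:] = [+0.0000, +0.0064, -0.1953, +0.2854, -0.3962]
  T[4,:] = [+0.0000, +0.0071, +0.2450, -0.2982, +0.4773]
moduli |λ_i(T)| = 0.9033, 0.0984, 0.0984, 0.0810, 0.0000.
ρ(T) = max|λ| = 0.9033; 0.9033 < 1 ⇒ converges.

yes, ρ = 0.9033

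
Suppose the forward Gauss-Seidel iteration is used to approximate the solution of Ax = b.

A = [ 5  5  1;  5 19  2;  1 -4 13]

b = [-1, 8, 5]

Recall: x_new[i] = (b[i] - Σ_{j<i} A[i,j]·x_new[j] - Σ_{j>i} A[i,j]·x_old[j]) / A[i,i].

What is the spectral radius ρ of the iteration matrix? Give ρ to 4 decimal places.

0.2266

Write A = D+L+U with D = diag(5, 19, 13).
GS T = -(D+L)⁻¹U: row 0 first, T[0,1] = -(5)/(5) = -1.0000; later rows by forward substitution.
  T[0,:] = [+0.0000, -1.0000, -0.2000]
  T[1,:] = [+0.0000, +0.2632, -0.0526]
  T[2,:] = [+0.0000, +0.1579, -0.0008]
eigenvalue magnitudes: 0.2266, 0.0357, 0.0000.
spectral radius ρ = 0.2266; 0.2266 < 1, so it converges for any x₀.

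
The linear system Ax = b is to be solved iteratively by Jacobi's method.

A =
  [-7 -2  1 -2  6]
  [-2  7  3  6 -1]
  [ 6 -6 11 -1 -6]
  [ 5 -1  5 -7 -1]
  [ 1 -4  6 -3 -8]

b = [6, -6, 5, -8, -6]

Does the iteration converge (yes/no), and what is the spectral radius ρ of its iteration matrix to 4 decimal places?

Let D = diag(-7, 7, 11, -7, -8); L, U the strict triangles.
Jacobi: T = -D⁻¹(L+U), T[0,2] = -(1)/(-7) = +0.1429; T[0,0] = 0.
  T[0,:] = [+0.0000, -0.2857, +0.1429, -0.2857, +0.8571]
  T[1,:] = [+0.2857, +0.0000, -0.4286, -0.8571, +0.1429]
  T[2,:] = [-0.5455, +0.5455, +0.0000, +0.0909, +0.5455]
  T[3,:] = [+0.7143, -0.1429, +0.7143, +0.0000, -0.1429]
  T[4,:] = [+0.1250, -0.5000, +0.7500, -0.3750, +0.0000]
moduli |λ_i(T)| = 1.1610, 0.7653, 0.7653, 0.7205, 0.7205.
ρ(T) = max|λ| = 1.1610; 1.1610 > 1 ⇒ diverges.

no, ρ = 1.1610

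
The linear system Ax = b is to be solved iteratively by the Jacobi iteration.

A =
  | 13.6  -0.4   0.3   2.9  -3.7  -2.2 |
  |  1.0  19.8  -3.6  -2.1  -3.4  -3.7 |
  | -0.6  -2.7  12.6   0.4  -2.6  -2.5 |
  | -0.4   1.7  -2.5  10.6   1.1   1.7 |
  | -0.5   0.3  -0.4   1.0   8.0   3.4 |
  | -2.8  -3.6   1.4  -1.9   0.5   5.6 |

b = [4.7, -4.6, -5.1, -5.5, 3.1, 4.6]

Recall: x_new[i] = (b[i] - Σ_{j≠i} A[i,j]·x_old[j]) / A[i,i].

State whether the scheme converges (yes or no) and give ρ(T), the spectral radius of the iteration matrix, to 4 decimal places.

yes, ρ = 0.5382

Split A = D + L + U, D = diag(13.6, 19.8, 12.6, 10.6, 8, 5.6).
T_J = -D⁻¹(L+U): T[1,5] = -(-3.7)/(19.8) = +0.1869; T[1,1] = 0.
  T[0,:] = [+0.0000 +0.0294 -0.0221 -0.2132 +0.2721 +0.1618]
  T[1,:] = [-0.0505 +0.0000 +0.1818 +0.1061 +0.1717 +0.1869]
  T[2,:] = [+0.0476 +0.2143 +0.0000 -0.0317 +0.2063 +0.1984]
  T[3,:] = [+0.0377 -0.1604 +0.2358 +0.0000 -0.1038 -0.1604]
  T[4,:] = [+0.0625 -0.0375 +0.0500 -0.1250 +0.0000 -0.4250]
  T[5,:] = [+0.5000 +0.6429 -0.2500 +0.3393 -0.0893 +0.0000]
|eigenvalues of T|: 0.5382, 0.3679, 0.3679, 0.2247, 0.2247, 0.1025.
spectral radius ρ = 0.5382; 0.5382 < 1: convergent.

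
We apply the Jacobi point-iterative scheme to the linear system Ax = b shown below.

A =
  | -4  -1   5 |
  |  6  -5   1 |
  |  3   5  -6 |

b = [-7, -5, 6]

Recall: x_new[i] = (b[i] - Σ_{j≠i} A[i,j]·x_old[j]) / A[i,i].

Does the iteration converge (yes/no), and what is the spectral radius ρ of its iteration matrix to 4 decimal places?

no, ρ = 1.2223

Split A = D + L + U, D = diag(-4, -5, -6).
T_J = -D⁻¹(L+U): T[2,1] = -(5)/(-6) = +0.8333; T[2,2] = 0.
  T[0,:] = [+0.0000 -0.2500 +1.2500]
  T[1,:] = [+1.2000 +0.0000 +0.2000]
  T[2,:] = [+0.5000 +0.8333 +0.0000]
|roots of det(T-λI)|: 1.2223, 1.0011, 1.0011.
ρ = 1.2223; 1.2223 > 1: divergent.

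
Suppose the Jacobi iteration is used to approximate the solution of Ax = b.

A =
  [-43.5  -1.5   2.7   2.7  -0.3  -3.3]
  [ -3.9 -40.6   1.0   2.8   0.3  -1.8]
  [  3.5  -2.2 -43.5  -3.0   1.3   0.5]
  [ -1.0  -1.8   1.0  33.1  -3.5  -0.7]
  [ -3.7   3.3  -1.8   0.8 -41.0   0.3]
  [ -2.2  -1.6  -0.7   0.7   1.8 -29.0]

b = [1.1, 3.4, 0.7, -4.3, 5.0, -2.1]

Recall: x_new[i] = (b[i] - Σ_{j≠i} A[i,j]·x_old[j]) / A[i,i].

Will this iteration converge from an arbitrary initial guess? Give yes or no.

yes

Diagonal D = diag(-43.5, -40.6, -43.5, 33.1, -41, -29); L, U strict lower/upper.
Jacobi: T = -D⁻¹(L+U), T[2,1] = -(-2.2)/(-43.5) = -0.0506; T[2,2] = 0.
  T[0,:] = [+0.0000 -0.0345 +0.0621 +0.0621 -0.0069 -0.0759]
  T[1,:] = [-0.0961 +0.0000 +0.0246 +0.0690 +0.0074 -0.0443]
  T[2,:] = [+0.0805 -0.0506 +0.0000 -0.0690 +0.0299 +0.0115]
  T[3,:] = [+0.0302 +0.0544 -0.0302 +0.0000 +0.1057 +0.0211]
  T[4,:] = [-0.0902 +0.0805 -0.0439 +0.0195 +0.0000 +0.0073]
  T[5,:] = [-0.0759 -0.0552 -0.0241 +0.0241 +0.0621 +0.0000]
moduli |λ_i(T)| = 0.1721, 0.1397, 0.0498, 0.0466, 0.0466, 0.0351.
ρ = 0.1721; 0.1721 < 1 ⇒ converges.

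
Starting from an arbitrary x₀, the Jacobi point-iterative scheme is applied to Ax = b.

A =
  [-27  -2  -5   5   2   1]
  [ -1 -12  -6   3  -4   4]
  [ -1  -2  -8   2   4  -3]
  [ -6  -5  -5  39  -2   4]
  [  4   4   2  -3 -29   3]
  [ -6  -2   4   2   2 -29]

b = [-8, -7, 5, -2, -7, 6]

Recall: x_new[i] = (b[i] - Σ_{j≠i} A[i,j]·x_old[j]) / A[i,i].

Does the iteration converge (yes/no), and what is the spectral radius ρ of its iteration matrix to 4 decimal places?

yes, ρ = 0.6342

Write A = D+L+U with D = diag(-27, -12, -8, 39, -29, -29).
Jacobi T = -D⁻¹(L+U): T[1,2] = -(-6)/(-12) = -0.5000; T[1,1] = 0.
  T[0,:] = [+0.0000  -0.0741  -0.1852  +0.1852  +0.0741  +0.0370]
  T[1,:] = [-0.0833  +0.0000  -0.5000  +0.2500  -0.3333  +0.3333]
  T[2,:] = [-0.1250  -0.2500  +0.0000  +0.2500  +0.5000  -0.3750]
  T[3,:] = [+0.1538  +0.1282  +0.1282  +0.0000  +0.0513  -0.1026]
  T[4,:] = [+0.1379  +0.1379  +0.0690  -0.1034  +0.0000  +0.1034]
  T[5,:] = [-0.2069  -0.0690  +0.1379  +0.0690  +0.0690  +0.0000]
|λ(T)| sorted: 0.6342, 0.3260, 0.3260, 0.1499, 0.1499, 0.0559.
spectral radius ρ = 0.6342; 0.6342 < 1: convergent.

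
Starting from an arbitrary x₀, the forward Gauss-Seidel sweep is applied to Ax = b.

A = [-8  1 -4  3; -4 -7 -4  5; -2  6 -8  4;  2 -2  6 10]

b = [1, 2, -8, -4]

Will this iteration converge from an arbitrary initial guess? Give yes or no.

yes

Diagonal D = diag(-8, -7, -8, 10); L, U strict lower/upper.
Gauss-Seidel: T = -(D+L)⁻¹U, row 0 first, T[0,2] = -(-4)/(-8) = -0.5000; later rows by forward substitution.
  T[0,:] = [+0.0000  +0.1250  -0.5000  +0.3750]
  T[1,:] = [+0.0000  -0.0714  -0.2857  +0.5000]
  T[2,:] = [+0.0000  -0.0848  -0.0893  +0.7812]
  T[3,:] = [+0.0000  +0.0116  +0.0964  -0.4438]
|λ(T)| sorted: 0.6304, 0.1202, 0.0943, 0.0000.
ρ(T) = max|λ| = 0.6304; 0.6304 < 1 ⇒ converges.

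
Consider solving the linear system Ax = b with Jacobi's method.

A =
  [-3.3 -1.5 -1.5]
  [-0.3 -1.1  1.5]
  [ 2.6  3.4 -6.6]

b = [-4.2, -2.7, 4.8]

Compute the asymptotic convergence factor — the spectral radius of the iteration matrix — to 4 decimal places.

Write A = D+L+U with D = diag(-3.3, -1.1, -6.6).
Jacobi T = -D⁻¹(L+U): T[1,2] = -(1.5)/(-1.1) = +1.3636; T[1,1] = 0.
  T[0,:] = [+0.0000  -0.4545  -0.4545]
  T[1,:] = [-0.2727  +0.0000  +1.3636]
  T[2,:] = [+0.3939  +0.5152  +0.0000]
eigenvalue magnitudes: 0.9185, 0.5802, 0.3384.
ρ(T) = max|λ| = 0.9185; 0.9185 < 1, so it converges for any x₀.

0.9185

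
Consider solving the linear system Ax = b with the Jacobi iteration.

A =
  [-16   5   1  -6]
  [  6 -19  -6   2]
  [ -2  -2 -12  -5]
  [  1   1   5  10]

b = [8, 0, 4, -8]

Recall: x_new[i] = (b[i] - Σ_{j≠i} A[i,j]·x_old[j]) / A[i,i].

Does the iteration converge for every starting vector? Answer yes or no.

A = D + L + U where D = diag(-16, -19, -12, 10).
T_J = -D⁻¹(L+U): T[0,1] = -(5)/(-16) = +0.3125; T[0,0] = 0.
  T[0,:] = [+0.0000, +0.3125, +0.0625, -0.3750]
  T[1,:] = [+0.3158, +0.0000, -0.3158, +0.1053]
  T[2,:] = [-0.1667, -0.1667, +0.0000, -0.4167]
  T[3,:] = [-0.1000, -0.1000, -0.5000, +0.0000]
|λ(T)| sorted: 0.5391, 0.4275, 0.4275, 0.3144.
ρ(T) = max|λ| = 0.5391; 0.5391 < 1, so it converges for any x₀.

yes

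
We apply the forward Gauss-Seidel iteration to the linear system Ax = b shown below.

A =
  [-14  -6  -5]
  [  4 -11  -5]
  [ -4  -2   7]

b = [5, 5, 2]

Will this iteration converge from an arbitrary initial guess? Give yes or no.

yes

A = D + L + U where D = diag(-14, -11, 7).
Gauss-Seidel: T = -(D+L)⁻¹U, row 0 first, T[0,1] = -(-6)/(-14) = -0.4286; later rows by forward substitution.
  T[0,:] = [+0.0000  -0.4286  -0.3571]
  T[1,:] = [+0.0000  -0.1558  -0.5844]
  T[2,:] = [+0.0000  -0.2894  -0.3711]
|eigenvalues of T|: 0.6886, 0.1617, 0.0000.
spectral radius ρ = 0.6886; 0.6886 < 1: convergent.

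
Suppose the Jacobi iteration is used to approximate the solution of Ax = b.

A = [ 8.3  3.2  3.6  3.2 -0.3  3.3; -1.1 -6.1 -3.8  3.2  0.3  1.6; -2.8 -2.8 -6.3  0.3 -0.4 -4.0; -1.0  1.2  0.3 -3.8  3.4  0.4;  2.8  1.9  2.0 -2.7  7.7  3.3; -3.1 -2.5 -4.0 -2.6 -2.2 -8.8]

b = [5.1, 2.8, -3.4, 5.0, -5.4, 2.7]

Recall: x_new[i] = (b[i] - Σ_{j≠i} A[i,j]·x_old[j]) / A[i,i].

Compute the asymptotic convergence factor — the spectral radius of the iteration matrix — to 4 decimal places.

1.1872

Split A = D + L + U, D = diag(8.3, -6.1, -6.3, -3.8, 7.7, -8.8).
Jacobi T = -D⁻¹(L+U): T[2,4] = -(-0.4)/(-6.3) = -0.0635; T[2,2] = 0.
  T[0,:] = [+0.0000, -0.3855, -0.4337, -0.3855, +0.0361, -0.3976]
  T[1,:] = [-0.1803, +0.0000, -0.6230, +0.5246, +0.0492, +0.2623]
  T[2,:] = [-0.4444, -0.4444, +0.0000, +0.0476, -0.0635, -0.6349]
  T[3,:] = [-0.2632, +0.3158, +0.0789, +0.0000, +0.8947, +0.1053]
  T[4,:] = [-0.3636, -0.2468, -0.2597, +0.3506, +0.0000, -0.4286]
  T[5,:] = [-0.3523, -0.2841, -0.4545, -0.2955, -0.2500, +0.0000]
|λ(T)| sorted: 1.1872, 0.7832, 0.7832, 0.5826, 0.3397, 0.1306.
ρ = 1.1872; 1.1872 > 1 ⇒ diverges.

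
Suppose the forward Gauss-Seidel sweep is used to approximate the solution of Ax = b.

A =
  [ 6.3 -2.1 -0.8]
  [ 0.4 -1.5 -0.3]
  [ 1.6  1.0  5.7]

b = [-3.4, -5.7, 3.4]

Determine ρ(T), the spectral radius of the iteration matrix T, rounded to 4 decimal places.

0.1841

Let D = diag(6.3, -1.5, 5.7); L, U the strict triangles.
Gauss-Seidel: T = -(D+L)⁻¹U, row 0 first, T[0,1] = -(-2.1)/(6.3) = +0.3333; later rows by forward substitution.
  T[0,:] = [+0.0000  +0.3333  +0.1270]
  T[1,:] = [+0.0000  +0.0889  -0.1661]
  T[2,:] = [+0.0000  -0.1092  -0.0065]
|λ(T)| sorted: 0.1841, 0.1017, 0.0000.
spectral radius ρ = 0.1841; 0.1841 < 1, so it converges for any x₀.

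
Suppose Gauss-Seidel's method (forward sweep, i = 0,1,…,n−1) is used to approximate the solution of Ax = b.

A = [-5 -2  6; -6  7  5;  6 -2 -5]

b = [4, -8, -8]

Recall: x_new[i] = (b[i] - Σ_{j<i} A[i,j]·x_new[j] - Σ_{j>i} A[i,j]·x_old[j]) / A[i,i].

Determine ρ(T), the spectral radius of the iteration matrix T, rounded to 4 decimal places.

1.2465

A = D + L + U where D = diag(-5, 7, -5).
GS T = -(D+L)⁻¹U: row 0 first, T[0,2] = -(6)/(-5) = +1.2000; later rows by forward substitution.
  T[0,:] = [+0.0000, -0.4000, +1.2000]
  T[1,:] = [+0.0000, -0.3429, +0.3143]
  T[2,:] = [+0.0000, -0.3429, +1.3143]
|roots of det(T-λI)|: 1.2465, 0.2751, 0.0000.
spectral radius ρ = 1.2465; 1.2465 > 1, so it fails to converge.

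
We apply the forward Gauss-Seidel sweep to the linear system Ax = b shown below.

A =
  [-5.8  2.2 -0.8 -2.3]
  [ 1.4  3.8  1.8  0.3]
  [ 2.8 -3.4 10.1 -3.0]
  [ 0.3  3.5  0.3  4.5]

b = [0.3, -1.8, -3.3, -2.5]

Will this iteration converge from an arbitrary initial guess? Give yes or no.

yes

Write A = D+L+U with D = diag(-5.8, 3.8, 10.1, 4.5).
GS T = -(D+L)⁻¹U: row 0 first, T[0,1] = -(2.2)/(-5.8) = +0.3793; later rows by forward substitution.
  T[0,:] = [+0.0000 +0.3793 -0.1379 -0.3966]
  T[1,:] = [+0.0000 -0.1397 -0.4229 +0.0672]
  T[2,:] = [+0.0000 -0.1522 -0.1041 +0.4296]
  T[3,:] = [+0.0000 +0.0936 +0.3450 -0.0544]
|roots of det(T-λI)|: 0.6045, 0.3244, 0.0181, 0.0000.
spectral radius ρ = 0.6045; 0.6045 < 1, so it converges for any x₀.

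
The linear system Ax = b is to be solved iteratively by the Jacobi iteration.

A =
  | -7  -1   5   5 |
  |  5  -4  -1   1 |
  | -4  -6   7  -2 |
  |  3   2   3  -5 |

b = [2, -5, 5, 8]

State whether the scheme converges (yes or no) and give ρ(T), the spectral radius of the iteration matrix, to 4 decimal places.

no, ρ = 1.4587

Diagonal D = diag(-7, -4, 7, -5); L, U strict lower/upper.
Jacobi: T = -D⁻¹(L+U), T[1,3] = -(1)/(-4) = +0.2500; T[1,1] = 0.
  T[0,:] = [+0.0000, -0.1429, +0.7143, +0.7143]
  T[1,:] = [+1.2500, +0.0000, -0.2500, +0.2500]
  T[2,:] = [+0.5714, +0.8571, +0.0000, +0.2857]
  T[3,:] = [+0.6000, +0.4000, +0.6000, +0.0000]
eigenvalue magnitudes: 1.4587, 0.9643, 0.9643, 0.5070.
spectral radius ρ = 1.4587; 1.4587 > 1, so it fails to converge.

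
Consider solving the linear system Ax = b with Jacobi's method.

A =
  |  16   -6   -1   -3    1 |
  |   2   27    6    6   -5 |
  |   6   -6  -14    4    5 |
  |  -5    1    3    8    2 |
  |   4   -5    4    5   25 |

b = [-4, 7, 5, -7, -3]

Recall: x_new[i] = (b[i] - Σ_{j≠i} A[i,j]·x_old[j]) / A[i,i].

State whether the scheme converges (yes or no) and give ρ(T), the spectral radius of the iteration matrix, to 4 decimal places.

yes, ρ = 0.5345

Split A = D + L + U, D = diag(16, 27, -14, 8, 25).
Jacobi T = -D⁻¹(L+U): T[4,1] = -(-5)/(25) = +0.2000; T[4,4] = 0.
  T[0,:] = [+0.0000 +0.3750 +0.0625 +0.1875 -0.0625]
  T[1,:] = [-0.0741 +0.0000 -0.2222 -0.2222 +0.1852]
  T[2,:] = [+0.4286 -0.4286 +0.0000 +0.2857 +0.3571]
  T[3,:] = [+0.6250 -0.1250 -0.3750 +0.0000 -0.2500]
  T[4,:] = [-0.1600 +0.2000 -0.1600 -0.2000 +0.0000]
|eigenvalues of T|: 0.5345, 0.4110, 0.4110, 0.0627, 0.0627.
ρ(T) = max|λ| = 0.5345; 0.5345 < 1 ⇒ converges.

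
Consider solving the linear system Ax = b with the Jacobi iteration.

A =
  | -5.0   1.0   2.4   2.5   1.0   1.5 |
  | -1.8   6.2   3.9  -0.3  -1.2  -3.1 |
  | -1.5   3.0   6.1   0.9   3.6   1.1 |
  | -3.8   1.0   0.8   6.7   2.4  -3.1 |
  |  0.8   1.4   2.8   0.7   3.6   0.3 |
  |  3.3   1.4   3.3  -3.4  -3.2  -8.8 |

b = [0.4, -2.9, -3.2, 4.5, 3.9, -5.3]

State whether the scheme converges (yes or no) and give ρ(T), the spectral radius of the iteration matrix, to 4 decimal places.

Write A = D+L+U with D = diag(-5, 6.2, 6.1, 6.7, 3.6, -8.8).
Jacobi: T = -D⁻¹(L+U), T[3,0] = -(-3.8)/(6.7) = +0.5672; T[3,3] = 0.
  T[0,:] = [+0.0000, +0.2000, +0.4800, +0.5000, +0.2000, +0.3000]
  T[1,:] = [+0.2903, +0.0000, -0.6290, +0.0484, +0.1935, +0.5000]
  T[2,:] = [+0.2459, -0.4918, +0.0000, -0.1475, -0.5902, -0.1803]
  T[3,:] = [+0.5672, -0.1493, -0.1194, +0.0000, -0.3582, +0.4627]
  T[4,:] = [-0.2222, -0.3889, -0.7778, -0.1944, +0.0000, -0.0833]
  T[5,:] = [+0.3750, +0.1591, +0.3750, -0.3864, -0.3636, +0.0000]
eigenvalue magnitudes: 1.1482, 0.9174, 0.4224, 0.2122, 0.2122, 0.0800.
spectral radius ρ = 1.1482; 1.1482 > 1: divergent.

no, ρ = 1.1482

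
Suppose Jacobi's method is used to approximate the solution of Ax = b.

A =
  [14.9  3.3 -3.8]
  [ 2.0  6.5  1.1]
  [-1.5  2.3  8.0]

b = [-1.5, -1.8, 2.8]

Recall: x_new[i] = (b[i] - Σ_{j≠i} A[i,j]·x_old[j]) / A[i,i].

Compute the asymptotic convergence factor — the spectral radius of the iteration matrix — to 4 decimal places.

Write A = D+L+U with D = diag(14.9, 6.5, 8).
Jacobi T = -D⁻¹(L+U): T[0,2] = -(-3.8)/(14.9) = +0.2550; T[0,0] = 0.
  T[0,:] = [+0.0000, -0.2215, +0.2550]
  T[1,:] = [-0.3077, +0.0000, -0.1692]
  T[2,:] = [+0.1875, -0.2875, +0.0000]
|eigenvalues of T|: 0.4762, 0.2493, 0.2493.
spectral radius ρ = 0.4762; 0.4762 < 1 ⇒ converges.

0.4762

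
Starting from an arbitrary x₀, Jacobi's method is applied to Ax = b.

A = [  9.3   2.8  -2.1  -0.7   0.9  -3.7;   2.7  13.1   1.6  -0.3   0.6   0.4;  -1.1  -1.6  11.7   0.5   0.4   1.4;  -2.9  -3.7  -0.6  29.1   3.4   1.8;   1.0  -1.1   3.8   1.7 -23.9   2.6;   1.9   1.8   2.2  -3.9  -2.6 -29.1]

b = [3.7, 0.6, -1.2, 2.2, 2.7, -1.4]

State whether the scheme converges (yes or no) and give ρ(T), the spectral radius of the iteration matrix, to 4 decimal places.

Split A = D + L + U, D = diag(9.3, 13.1, 11.7, 29.1, -23.9, -29.1).
Jacobi: T = -D⁻¹(L+U), T[3,0] = -(-2.9)/(29.1) = +0.0997; T[3,3] = 0.
  T[0,:] = [+0.0000 -0.3011 +0.2258 +0.0753 -0.0968 +0.3978]
  T[1,:] = [-0.2061 +0.0000 -0.1221 +0.0229 -0.0458 -0.0305]
  T[2,:] = [+0.0940 +0.1368 +0.0000 -0.0427 -0.0342 -0.1197]
  T[3,:] = [+0.0997 +0.1271 +0.0206 +0.0000 -0.1168 -0.0619]
  T[4,:] = [+0.0418 -0.0460 +0.1590 +0.0711 +0.0000 +0.1088]
  T[5,:] = [+0.0653 +0.0619 +0.0756 -0.1340 -0.0893 +0.0000]
|roots of det(T-λI)|: 0.3724, 0.2184, 0.1596, 0.1596, 0.0274, 0.0274.
spectral radius ρ = 0.3724; 0.3724 < 1: convergent.

yes, ρ = 0.3724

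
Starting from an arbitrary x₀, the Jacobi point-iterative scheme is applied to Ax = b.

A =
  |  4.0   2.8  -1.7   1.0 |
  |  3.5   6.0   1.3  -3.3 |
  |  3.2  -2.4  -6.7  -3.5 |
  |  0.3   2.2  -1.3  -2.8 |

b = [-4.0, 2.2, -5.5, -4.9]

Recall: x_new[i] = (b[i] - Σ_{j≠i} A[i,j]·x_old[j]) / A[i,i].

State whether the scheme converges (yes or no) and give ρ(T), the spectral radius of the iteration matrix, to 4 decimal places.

no, ρ = 1.3027

Diagonal D = diag(4, 6, -6.7, -2.8); L, U strict lower/upper.
Jacobi T = -D⁻¹(L+U): T[0,1] = -(2.8)/(4) = -0.7000; T[0,0] = 0.
  T[0,:] = [+0.0000  -0.7000  +0.4250  -0.2500]
  T[1,:] = [-0.5833  +0.0000  -0.2167  +0.5500]
  T[2,:] = [+0.4776  -0.3582  +0.0000  -0.5224]
  T[3,:] = [+0.1071  +0.7857  -0.4643  +0.0000]
|roots of det(T-λI)|: 1.3027, 0.9479, 0.2641, 0.0907.
ρ = 1.3027; 1.3027 > 1: divergent.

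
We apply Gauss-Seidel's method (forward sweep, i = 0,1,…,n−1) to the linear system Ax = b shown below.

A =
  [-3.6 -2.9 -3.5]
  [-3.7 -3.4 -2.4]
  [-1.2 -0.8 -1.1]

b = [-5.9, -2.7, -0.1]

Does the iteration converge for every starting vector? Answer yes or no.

A = D + L + U where D = diag(-3.6, -3.4, -1.1).
GS T = -(D+L)⁻¹U: row 0 first, T[0,1] = -(-2.9)/(-3.6) = -0.8056; later rows by forward substitution.
  T[0,:] = [+0.0000, -0.8056, -0.9722]
  T[1,:] = [+0.0000, +0.8766, +0.3521]
  T[2,:] = [+0.0000, +0.2412, +0.8045]
moduli |λ_i(T)| = 1.1343, 0.5469, 0.0000.
ρ = 1.1343; 1.1343 > 1 ⇒ diverges.

no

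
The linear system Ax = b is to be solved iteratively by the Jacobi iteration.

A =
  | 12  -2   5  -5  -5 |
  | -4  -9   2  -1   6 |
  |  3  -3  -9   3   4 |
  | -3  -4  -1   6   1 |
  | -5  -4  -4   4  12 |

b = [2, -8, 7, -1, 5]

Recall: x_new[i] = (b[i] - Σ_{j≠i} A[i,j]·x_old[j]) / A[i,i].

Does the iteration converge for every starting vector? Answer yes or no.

no

Diagonal D = diag(12, -9, -9, 6, 12); L, U strict lower/upper.
Jacobi: T = -D⁻¹(L+U), T[1,2] = -(2)/(-9) = +0.2222; T[1,1] = 0.
  T[0,:] = [+0.0000, +0.1667, -0.4167, +0.4167, +0.4167]
  T[1,:] = [-0.4444, +0.0000, +0.2222, -0.1111, +0.6667]
  T[2,:] = [+0.3333, -0.3333, +0.0000, +0.3333, +0.4444]
  T[3,:] = [+0.5000, +0.6667, +0.1667, +0.0000, -0.1667]
  T[4,:] = [+0.4167, +0.3333, +0.3333, -0.3333, +0.0000]
|roots of det(T-λI)|: 1.1450, 0.6460, 0.6460, 0.6173, 0.2014.
ρ = 1.1450; 1.1450 > 1, so it fails to converge.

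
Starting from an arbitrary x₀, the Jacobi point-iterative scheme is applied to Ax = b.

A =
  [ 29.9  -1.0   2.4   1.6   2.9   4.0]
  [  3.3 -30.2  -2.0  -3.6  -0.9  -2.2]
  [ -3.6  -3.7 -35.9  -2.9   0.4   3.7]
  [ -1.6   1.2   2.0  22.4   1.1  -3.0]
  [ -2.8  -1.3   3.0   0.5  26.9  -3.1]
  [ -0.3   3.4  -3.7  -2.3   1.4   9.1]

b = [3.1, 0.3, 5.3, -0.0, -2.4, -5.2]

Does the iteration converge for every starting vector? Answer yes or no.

yes

Split A = D + L + U, D = diag(29.9, -30.2, -35.9, 22.4, 26.9, 9.1).
Jacobi T = -D⁻¹(L+U): T[3,4] = -(1.1)/(22.4) = -0.0491; T[3,3] = 0.
  T[0,:] = [+0.0000, +0.0334, -0.0803, -0.0535, -0.0970, -0.1338]
  T[1,:] = [+0.1093, +0.0000, -0.0662, -0.1192, -0.0298, -0.0728]
  T[2,:] = [-0.1003, -0.1031, +0.0000, -0.0808, +0.0111, +0.1031]
  T[3,:] = [+0.0714, -0.0536, -0.0893, +0.0000, -0.0491, +0.1339]
  T[4,:] = [+0.1041, +0.0483, -0.1115, -0.0186, +0.0000, +0.1152]
  T[5,:] = [+0.0330, -0.3736, +0.4066, +0.2527, -0.1538, +0.0000]
|λ(T)| sorted: 0.3975, 0.2869, 0.1800, 0.1800, 0.0526, 0.0437.
spectral radius ρ = 0.3975; 0.3975 < 1, so it converges for any x₀.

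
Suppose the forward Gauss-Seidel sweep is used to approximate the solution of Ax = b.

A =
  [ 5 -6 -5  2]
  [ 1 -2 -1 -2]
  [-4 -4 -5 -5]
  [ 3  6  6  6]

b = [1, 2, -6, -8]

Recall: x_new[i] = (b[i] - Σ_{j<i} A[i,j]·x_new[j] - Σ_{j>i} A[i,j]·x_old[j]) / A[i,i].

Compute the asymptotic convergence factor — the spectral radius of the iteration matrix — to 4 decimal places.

Diagonal D = diag(5, -2, -5, 6); L, U strict lower/upper.
GS T = -(D+L)⁻¹U: row 0 first, T[0,1] = -(-6)/(5) = +1.2000; later rows by forward substitution.
  T[0,:] = [+0.0000  +1.2000  +1.0000  -0.4000]
  T[1,:] = [+0.0000  +0.6000  -0.0000  -1.2000]
  T[2,:] = [+0.0000  -1.4400  -0.8000  +0.2800]
  T[3,:] = [+0.0000  +0.2400  +0.3000  +1.1200]
|roots of det(T-λI)|: 1.1275, 0.6299, 0.4224, 0.0000.
ρ = 1.1275; 1.1275 > 1 ⇒ diverges.

1.1275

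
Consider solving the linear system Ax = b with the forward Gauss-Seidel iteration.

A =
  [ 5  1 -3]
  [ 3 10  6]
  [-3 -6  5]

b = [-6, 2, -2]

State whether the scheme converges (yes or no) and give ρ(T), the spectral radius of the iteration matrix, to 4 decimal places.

Split A = D + L + U, D = diag(5, 10, 5).
Gauss-Seidel: T = -(D+L)⁻¹U, row 0 first, T[0,2] = -(-3)/(5) = +0.6000; later rows by forward substitution.
  T[0,:] = [+0.0000, -0.2000, +0.6000]
  T[1,:] = [+0.0000, +0.0600, -0.7800]
  T[2,:] = [+0.0000, -0.0480, -0.5760]
|λ(T)| sorted: 0.6302, 0.1142, 0.0000.
ρ = 0.6302; 0.6302 < 1: convergent.

yes, ρ = 0.6302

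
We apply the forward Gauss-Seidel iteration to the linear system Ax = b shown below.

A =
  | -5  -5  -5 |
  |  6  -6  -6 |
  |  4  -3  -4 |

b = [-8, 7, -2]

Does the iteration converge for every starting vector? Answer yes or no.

Write A = D+L+U with D = diag(-5, -6, -4).
Gauss-Seidel: T = -(D+L)⁻¹U, row 0 first, T[0,1] = -(-5)/(-5) = -1.0000; later rows by forward substitution.
  T[0,:] = [+0.0000, -1.0000, -1.0000]
  T[1,:] = [+0.0000, -1.0000, -2.0000]
  T[2,:] = [+0.0000, -0.2500, +0.5000]
moduli |λ_i(T)| = 1.2808, 0.7808, 0.0000.
ρ = 1.2808; 1.2808 > 1, so it fails to converge.

no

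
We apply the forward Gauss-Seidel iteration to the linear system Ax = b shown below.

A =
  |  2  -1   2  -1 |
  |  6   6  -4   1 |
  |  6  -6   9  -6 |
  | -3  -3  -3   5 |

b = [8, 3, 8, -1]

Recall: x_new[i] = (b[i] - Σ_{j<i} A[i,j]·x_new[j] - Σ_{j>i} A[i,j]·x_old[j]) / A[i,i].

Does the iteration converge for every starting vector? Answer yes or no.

Let D = diag(2, 6, 9, 5); L, U the strict triangles.
T_GS = -(D+L)⁻¹U: row 0 first, T[0,1] = -(-1)/(2) = +0.5000; later rows by forward substitution.
  T[0,:] = [+0.0000  +0.5000  -1.0000  +0.5000]
  T[1,:] = [+0.0000  -0.5000  +1.6667  -0.6667]
  T[2,:] = [+0.0000  -0.6667  +1.7778  -0.1111]
  T[3,:] = [+0.0000  -0.4000  +1.4667  -0.1667]
eigenvalue magnitudes: 1.2684, 0.3242, 0.3242, 0.0000.
spectral radius ρ = 1.2684; 1.2684 > 1 ⇒ diverges.

no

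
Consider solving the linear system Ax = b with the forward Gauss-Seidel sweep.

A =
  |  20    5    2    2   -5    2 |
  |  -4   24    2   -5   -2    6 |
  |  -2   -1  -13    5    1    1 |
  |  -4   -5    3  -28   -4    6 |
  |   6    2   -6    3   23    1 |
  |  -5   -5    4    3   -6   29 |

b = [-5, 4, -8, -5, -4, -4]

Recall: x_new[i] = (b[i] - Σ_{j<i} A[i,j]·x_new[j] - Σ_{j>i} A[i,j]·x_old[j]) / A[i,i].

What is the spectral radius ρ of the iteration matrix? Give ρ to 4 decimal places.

0.2944

Let D = diag(20, 24, -13, -28, 23, 29); L, U the strict triangles.
T_GS = -(D+L)⁻¹U: row 0 first, T[0,2] = -(2)/(20) = -0.1000; later rows by forward substitution.
  T[0,:] = [+0.0000 -0.2500 -0.1000 -0.1000 +0.2500 -0.1000]
  T[1,:] = [+0.0000 -0.0417 -0.1000 +0.1917 +0.1250 -0.2667]
  T[2,:] = [+0.0000 +0.0417 +0.0231 +0.3853 +0.0288 +0.1128]
  T[3,:] = [+0.0000 +0.0476 +0.0346 +0.0213 -0.1978 +0.2883]
  T[4,:] = [+0.0000 +0.0735 +0.0363 +0.1071 -0.0428 -0.0024]
  T[5,:] = [+0.0000 -0.0458 -0.0337 -0.0174 +0.0723 -0.1091]
eigenvalue magnitudes: 0.2944, 0.1817, 0.1817, 0.0443, 0.0199, 0.0000.
ρ(T) = max|λ| = 0.2944; 0.2944 < 1 ⇒ converges.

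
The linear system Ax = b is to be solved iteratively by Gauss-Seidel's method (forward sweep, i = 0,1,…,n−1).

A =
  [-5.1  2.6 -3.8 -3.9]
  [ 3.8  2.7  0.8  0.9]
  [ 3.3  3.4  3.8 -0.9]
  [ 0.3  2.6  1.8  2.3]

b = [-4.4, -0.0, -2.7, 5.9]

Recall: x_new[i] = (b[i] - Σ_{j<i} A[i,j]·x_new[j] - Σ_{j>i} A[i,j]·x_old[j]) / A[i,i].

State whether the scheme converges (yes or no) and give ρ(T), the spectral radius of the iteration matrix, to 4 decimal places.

no, ρ = 1.4671

Split A = D + L + U, D = diag(-5.1, 2.7, 3.8, 2.3).
GS T = -(D+L)⁻¹U: row 0 first, T[0,1] = -(2.6)/(-5.1) = +0.5098; later rows by forward substitution.
  T[0,:] = [+0.0000, +0.5098, -0.7451, -0.7647]
  T[1,:] = [+0.0000, -0.7175, +0.7524, +0.7429]
  T[2,:] = [+0.0000, +0.1993, -0.0261, +0.2362]
  T[3,:] = [+0.0000, +0.5887, -0.7329, -0.9249]
|λ(T)| sorted: 1.4671, 0.2162, 0.0147, 0.0000.
spectral radius ρ = 1.4671; 1.4671 > 1 ⇒ diverges.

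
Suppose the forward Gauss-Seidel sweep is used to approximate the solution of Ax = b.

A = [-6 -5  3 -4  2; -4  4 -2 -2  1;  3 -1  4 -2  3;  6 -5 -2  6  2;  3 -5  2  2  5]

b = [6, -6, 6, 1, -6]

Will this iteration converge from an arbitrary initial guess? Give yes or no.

Write A = D+L+U with D = diag(-6, 4, 4, 6, 5).
GS T = -(D+L)⁻¹U: row 0 first, T[0,3] = -(-4)/(-6) = -0.6667; later rows by forward substitution.
  T[0,:] = [+0.0000, -0.8333, +0.5000, -0.6667, +0.3333]
  T[1,:] = [+0.0000, -0.8333, +1.0000, -0.1667, +0.0833]
  T[2,:] = [+0.0000, +0.4167, -0.1250, +0.9583, -0.9792]
  T[3,:] = [+0.0000, +0.2778, +0.2917, +0.8472, -0.9236]
  T[4,:] = [+0.0000, -0.6111, +0.6333, -0.4889, +0.6444]
|roots of det(T-λI)|: 1.3569, 0.8885, 0.2212, 0.1563, 0.0000.
spectral radius ρ = 1.3569; 1.3569 > 1: divergent.

no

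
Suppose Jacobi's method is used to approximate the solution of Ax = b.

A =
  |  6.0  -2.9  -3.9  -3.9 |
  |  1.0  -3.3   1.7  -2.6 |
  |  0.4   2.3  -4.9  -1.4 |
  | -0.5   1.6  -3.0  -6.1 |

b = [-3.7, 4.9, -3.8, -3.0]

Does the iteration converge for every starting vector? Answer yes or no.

Split A = D + L + U, D = diag(6, -3.3, -4.9, -6.1).
Jacobi T = -D⁻¹(L+U): T[0,3] = -(-3.9)/(6) = +0.6500; T[0,0] = 0.
  T[0,:] = [+0.0000 +0.4833 +0.6500 +0.6500]
  T[1,:] = [+0.3030 +0.0000 +0.5152 -0.7879]
  T[2,:] = [+0.0816 +0.4694 +0.0000 -0.2857]
  T[3,:] = [-0.0820 +0.2623 -0.4918 +0.0000]
|λ(T)| sorted: 0.8372, 0.6341, 0.6341, 0.0266.
ρ = 0.8372; 0.8372 < 1 ⇒ converges.

yes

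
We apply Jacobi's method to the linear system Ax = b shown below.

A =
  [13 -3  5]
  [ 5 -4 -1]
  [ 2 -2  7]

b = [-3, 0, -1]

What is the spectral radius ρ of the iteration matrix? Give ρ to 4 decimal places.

Diagonal D = diag(13, -4, 7); L, U strict lower/upper.
T_J = -D⁻¹(L+U): T[1,2] = -(-1)/(-4) = -0.2500; T[1,1] = 0.
  T[0,:] = [+0.0000  +0.2308  -0.3846]
  T[1,:] = [+1.2500  +0.0000  -0.2500]
  T[2,:] = [-0.2857  +0.2857  +0.0000]
|λ(T)| sorted: 0.7058, 0.4138, 0.4138.
ρ(T) = max|λ| = 0.7058; 0.7058 < 1: convergent.

0.7058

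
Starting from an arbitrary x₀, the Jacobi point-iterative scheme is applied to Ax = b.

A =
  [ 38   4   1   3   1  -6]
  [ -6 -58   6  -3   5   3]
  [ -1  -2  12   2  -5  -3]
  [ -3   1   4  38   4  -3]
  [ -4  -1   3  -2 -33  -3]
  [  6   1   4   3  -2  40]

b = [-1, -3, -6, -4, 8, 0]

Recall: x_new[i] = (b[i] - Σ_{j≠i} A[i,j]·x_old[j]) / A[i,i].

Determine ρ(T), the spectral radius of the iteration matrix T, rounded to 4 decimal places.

0.3285

A = D + L + U where D = diag(38, -58, 12, 38, -33, 40).
Jacobi T = -D⁻¹(L+U): T[3,4] = -(4)/(38) = -0.1053; T[3,3] = 0.
  T[0,:] = [+0.0000, -0.1053, -0.0263, -0.0789, -0.0263, +0.1579]
  T[1,:] = [-0.1034, +0.0000, +0.1034, -0.0517, +0.0862, +0.0517]
  T[2,:] = [+0.0833, +0.1667, +0.0000, -0.1667, +0.4167, +0.2500]
  T[3,:] = [+0.0789, -0.0263, -0.1053, +0.0000, -0.1053, +0.0789]
  T[4,:] = [-0.1212, -0.0303, +0.0909, -0.0606, +0.0000, -0.0909]
  T[5,:] = [-0.1500, -0.0250, -0.1000, -0.0750, +0.0500, +0.0000]
|roots of det(T-λI)|: 0.3285, 0.2526, 0.2526, 0.2303, 0.0497, 0.0427.
spectral radius ρ = 0.3285; 0.3285 < 1 ⇒ converges.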